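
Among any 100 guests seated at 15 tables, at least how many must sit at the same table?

7

The 100 guests fall into 15 tables.
If each of the 15 tables held at most 6, the total would be at most 15 × 6 = 90 < 100, a contradiction.
So at least one holds ⌈100/15⌉ = 7.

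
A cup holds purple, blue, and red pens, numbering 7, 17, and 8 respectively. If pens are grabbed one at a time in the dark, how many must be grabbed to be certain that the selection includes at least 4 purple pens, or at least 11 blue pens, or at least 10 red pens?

Each of the 3 ink colors has its own threshold; avoid all of them simultaneously.
The worst case stops just short of every target: 3 purple, 10 blue, all 8 red — 3 + 10 + 8 = 21 pens.
One more pen must push some ink color to its target, so 21 + 1 = 22.

22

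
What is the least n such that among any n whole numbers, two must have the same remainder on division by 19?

20

Two integers differ by a multiple of 19 exactly when they share a remainder mod 19.
There are 19 residue classes mod 19, so 19 integers can all lie in distinct classes.
One more integer must repeat a residue, giving a difference divisible by 19. So n = 19 + 1 = 20.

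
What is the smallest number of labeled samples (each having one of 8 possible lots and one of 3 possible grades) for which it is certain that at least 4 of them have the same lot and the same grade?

There are 8 × 3 = 24 (lot, grade) combinations acting as pigeonholes.
With 24 × 3 = 72 labeled samples we could place exactly 3 in each, with no (lot, grade) pair reaching 4.
One more forces some (lot, grade) pair to hold 4, so 72 + 1 = 73.

73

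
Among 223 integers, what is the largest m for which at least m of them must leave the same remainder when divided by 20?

If each of the 20 residue classes modulo 20 held at most 11, the total would be at most 20 × 11 = 220 < 223, a contradiction.
So at least one holds ⌈223/20⌉ = 12.

12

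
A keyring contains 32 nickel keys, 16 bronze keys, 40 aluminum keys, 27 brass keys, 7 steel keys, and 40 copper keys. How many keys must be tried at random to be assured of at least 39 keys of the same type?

159

In the worst case we take at most 38 of each type, but all 32 nickel, all 16 bronze, all 27 brass, and all 7 steel (fewer than 38), giving 32 + 16 + 38 + 27 + 7 + 38 = 158.
One more key then forces some type to 39, so 158 + 1 = 159.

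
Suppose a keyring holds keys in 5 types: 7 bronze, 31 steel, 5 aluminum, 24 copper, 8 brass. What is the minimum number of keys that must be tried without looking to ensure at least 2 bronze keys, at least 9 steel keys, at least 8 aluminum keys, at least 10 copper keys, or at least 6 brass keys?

The worst case stops just short of every target: 1 bronze, 8 steel, all 5 aluminum, 9 copper, 5 brass — 1 + 8 + 5 + 9 + 5 = 28 keys.
One more key must push some type to its target, so 28 + 1 = 29.

29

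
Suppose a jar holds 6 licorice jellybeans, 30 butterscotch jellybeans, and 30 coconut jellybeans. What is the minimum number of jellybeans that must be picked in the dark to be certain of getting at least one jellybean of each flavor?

61

The hardest flavor to obtain is licorice: we could draw every other jellybean first — 66 − 6 = 60 jellybeans — without a single licorice one.
The next draw must be licorice, so 60 + 1 = 61.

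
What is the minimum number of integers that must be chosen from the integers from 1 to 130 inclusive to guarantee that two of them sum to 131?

66

Partition {1, …, 130} into 65 pairs: {1,130}, {2,129}, …, {65,66}.
Choosing 65 integers — say the integers 1 through 65 — takes one from each pair and avoids the property.
Choosing 66 forces two into the same pair by pigeonhole, and those sum to 131. So 66.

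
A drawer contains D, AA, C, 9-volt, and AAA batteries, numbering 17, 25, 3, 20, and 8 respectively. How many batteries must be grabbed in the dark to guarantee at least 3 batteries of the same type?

Treat the 5 types as pigeonholes.
The worst case takes 2 batteries of each type without reaching 3 of any: 5 × 2 = 10.
The next battery must bring some type to 3, so 10 + 1 = 11.

11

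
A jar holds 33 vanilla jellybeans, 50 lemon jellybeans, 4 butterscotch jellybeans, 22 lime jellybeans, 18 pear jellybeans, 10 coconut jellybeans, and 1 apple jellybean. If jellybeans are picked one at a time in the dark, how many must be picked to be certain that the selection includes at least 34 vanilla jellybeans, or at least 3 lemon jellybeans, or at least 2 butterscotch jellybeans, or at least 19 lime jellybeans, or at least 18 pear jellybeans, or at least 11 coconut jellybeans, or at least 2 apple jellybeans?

The worst case stops just short of every target: 33 vanilla, 2 lemon, 1 butterscotch, 18 lime, 17 pear, 10 coconut, 1 apple — 33 + 2 + 1 + 18 + 17 + 10 + 1 = 82 jellybeans.
One more jellybean must push some flavor to its target, so 82 + 1 = 83.

83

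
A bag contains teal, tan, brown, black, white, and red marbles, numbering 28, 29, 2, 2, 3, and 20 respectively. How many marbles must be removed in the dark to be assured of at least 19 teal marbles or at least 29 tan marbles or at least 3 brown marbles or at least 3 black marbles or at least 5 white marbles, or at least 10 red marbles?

63

The worst case stops just short of every target: 18 teal, 28 tan, 2 brown, 2 black, all 3 white, 9 red — 18 + 28 + 2 + 2 + 3 + 9 = 62 marbles.
One more marble must push some color to its target, so 62 + 1 = 63.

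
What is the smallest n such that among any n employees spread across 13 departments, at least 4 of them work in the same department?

40

There are 13 departments acting as pigeonholes.
With 13 × 3 = 39 employees we could place exactly 3 in each, with no class reaching 4.
One more forces some class to hold 4, so 39 + 1 = 40.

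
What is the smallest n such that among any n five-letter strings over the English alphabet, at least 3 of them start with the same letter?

53

There are 26 possible first letters acting as pigeonholes.
With 26 × 2 = 52 five-letter strings over the English alphabet we could place exactly 2 in each, with no class reaching 3.
One more forces some class to hold 3, so 52 + 1 = 53.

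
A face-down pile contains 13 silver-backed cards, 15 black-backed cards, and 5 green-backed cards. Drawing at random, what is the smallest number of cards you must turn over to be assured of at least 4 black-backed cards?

22

The worst case draws every non-black-backed card first: 13 + 5 = 18.
The next 4 draws are then forced to be black-backed, giving 18 + 4 = 22.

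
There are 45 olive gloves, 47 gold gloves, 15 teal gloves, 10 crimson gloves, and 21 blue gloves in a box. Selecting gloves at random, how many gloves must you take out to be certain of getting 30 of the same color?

Treat the 5 colors as pigeonholes.
In the worst case we take at most 29 of each color, but all 15 teal, all 10 crimson, and all 21 blue (fewer than 29), giving 29 + 29 + 15 + 10 + 21 = 104.
One more glove then forces some color to 30, so 104 + 1 = 105.

105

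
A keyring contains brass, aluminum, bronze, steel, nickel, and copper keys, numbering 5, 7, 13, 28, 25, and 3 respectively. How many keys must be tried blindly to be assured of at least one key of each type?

79

The hardest type to obtain is copper: we could draw every other key first — 81 − 3 = 78 keys — without a single copper one.
The next draw must be copper, so 78 + 1 = 79.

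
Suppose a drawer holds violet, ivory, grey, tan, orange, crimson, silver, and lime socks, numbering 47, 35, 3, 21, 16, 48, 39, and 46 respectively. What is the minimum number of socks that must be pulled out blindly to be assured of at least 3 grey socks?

The worst case draws every non-grey sock first: 47 + 35 + 21 + 16 + 48 + 39 + 46 = 252.
The next 3 draws are then forced to be grey, giving 252 + 3 = 255.

255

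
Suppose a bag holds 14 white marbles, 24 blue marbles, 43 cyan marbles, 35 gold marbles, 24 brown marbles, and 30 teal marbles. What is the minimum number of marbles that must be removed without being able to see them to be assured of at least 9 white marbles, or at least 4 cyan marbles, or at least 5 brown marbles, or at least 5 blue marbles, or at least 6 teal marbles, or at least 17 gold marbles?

The worst case stops just short of every target: 8 white, 4 blue, 3 cyan, 16 gold, 4 brown, 5 teal — 8 + 4 + 3 + 16 + 4 + 5 = 40 marbles.
One more marble must push some color to its target, so 40 + 1 = 41.

41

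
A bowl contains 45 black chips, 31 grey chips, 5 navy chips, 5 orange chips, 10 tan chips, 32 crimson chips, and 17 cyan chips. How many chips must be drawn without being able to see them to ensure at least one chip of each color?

141

The hardest color to obtain is navy: we could draw every other chip first — 145 − 5 = 140 chips — without a single navy one.
The next draw must be navy, so 140 + 1 = 141.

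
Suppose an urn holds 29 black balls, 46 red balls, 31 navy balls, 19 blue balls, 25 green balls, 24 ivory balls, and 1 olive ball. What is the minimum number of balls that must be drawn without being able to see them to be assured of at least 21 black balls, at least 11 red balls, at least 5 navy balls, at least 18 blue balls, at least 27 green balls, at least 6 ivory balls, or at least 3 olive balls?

83

The worst case stops just short of every target: 20 black, 10 red, 4 navy, 17 blue, all 25 green, 5 ivory, all 1 olive — 20 + 10 + 4 + 17 + 25 + 5 + 1 = 82 balls.
One more ball must push some color to its target, so 82 + 1 = 83.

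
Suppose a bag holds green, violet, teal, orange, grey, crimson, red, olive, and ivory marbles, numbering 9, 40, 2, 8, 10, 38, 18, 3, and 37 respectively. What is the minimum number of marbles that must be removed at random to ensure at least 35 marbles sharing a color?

153

In the worst case we take at most 34 of each color, but all 9 green, all 2 teal, all 8 orange, all 10 grey, all 18 red, and all 3 olive (fewer than 34), giving 9 + 34 + 2 + 8 + 10 + 34 + 18 + 3 + 34 = 152.
One more marble then forces some color to 35, so 152 + 1 = 153.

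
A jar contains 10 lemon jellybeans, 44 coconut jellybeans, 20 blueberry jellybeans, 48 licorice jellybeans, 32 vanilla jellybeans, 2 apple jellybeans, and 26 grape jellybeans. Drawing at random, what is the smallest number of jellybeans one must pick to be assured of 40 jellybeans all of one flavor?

Treat the 7 flavors as pigeonholes.
In the worst case we take at most 39 of each flavor, but all 10 lemon, all 20 blueberry, all 32 vanilla, all 2 apple, and all 26 grape (fewer than 39), giving 10 + 39 + 20 + 39 + 32 + 2 + 26 = 168.
One more jellybean then forces some flavor to 40, so 168 + 1 = 169.

169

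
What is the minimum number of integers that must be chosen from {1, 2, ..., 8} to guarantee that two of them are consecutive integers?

5

Partition {1, …, 8} into 4 pairs: {1,2}, {3,4}, …, {7,8}.
Choosing 4 integers — say the 4 even numbers 2, 4, …, 8 — takes one from each pair and avoids the property.
Choosing 5 forces two into the same pair by pigeonhole, and those are consecutive. So 5.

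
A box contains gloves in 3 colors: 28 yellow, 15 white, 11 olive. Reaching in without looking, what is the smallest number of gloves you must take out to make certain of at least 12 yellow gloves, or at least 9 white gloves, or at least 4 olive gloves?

23

The worst case stops just short of every target: 11 yellow, 8 white, 3 olive — 11 + 8 + 3 = 22 gloves.
One more glove must push some color to its target, so 22 + 1 = 23.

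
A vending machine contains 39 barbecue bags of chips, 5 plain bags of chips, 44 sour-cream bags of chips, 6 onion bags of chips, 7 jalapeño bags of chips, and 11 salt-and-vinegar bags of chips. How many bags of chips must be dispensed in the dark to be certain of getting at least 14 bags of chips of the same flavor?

56

In the worst case we take at most 13 of each flavor, but all 5 plain, all 6 onion, all 7 jalapeño, and all 11 salt-and-vinegar (fewer than 13), giving 13 + 5 + 13 + 6 + 7 + 11 = 55.
One more bag of chips then forces some flavor to 14, so 55 + 1 = 56.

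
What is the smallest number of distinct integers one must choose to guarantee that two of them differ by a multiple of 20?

21

Use the pigeonhole principle on residue classes: two integers differ by a multiple of 20 exactly when they share a remainder mod 20.
There are 20 residue classes mod 20, so 20 integers can all lie in distinct classes.
One more integer must repeat a residue, giving a difference divisible by 20. So n = 20 + 1 = 21.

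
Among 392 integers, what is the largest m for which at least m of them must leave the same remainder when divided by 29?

The 392 integers fall into 29 residue classes modulo 29.
If each of the 29 residue classes modulo 29 held at most 13, the total would be at most 29 × 13 = 377 < 392, a contradiction.
So at least one holds ⌈392/29⌉ = 14.

14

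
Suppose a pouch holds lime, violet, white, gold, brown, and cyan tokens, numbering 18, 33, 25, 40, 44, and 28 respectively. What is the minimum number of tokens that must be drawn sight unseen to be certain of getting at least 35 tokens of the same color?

Treat the 6 colors as pigeonholes.
In the worst case we take at most 34 of each color, but all 18 lime, all 33 violet, all 25 white, and all 28 cyan (fewer than 34), giving 18 + 33 + 25 + 34 + 34 + 28 = 172.
One more token then forces some color to 35, so 172 + 1 = 173.

173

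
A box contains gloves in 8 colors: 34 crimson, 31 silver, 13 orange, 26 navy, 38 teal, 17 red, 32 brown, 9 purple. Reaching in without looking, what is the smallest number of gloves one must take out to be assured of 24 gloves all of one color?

In the worst case we take at most 23 of each color, but all 13 orange, all 17 red, and all 9 purple (fewer than 23), giving 23 + 23 + 13 + 23 + 23 + 17 + 23 + 9 = 154.
One more glove then forces some color to 24, so 154 + 1 = 155.

155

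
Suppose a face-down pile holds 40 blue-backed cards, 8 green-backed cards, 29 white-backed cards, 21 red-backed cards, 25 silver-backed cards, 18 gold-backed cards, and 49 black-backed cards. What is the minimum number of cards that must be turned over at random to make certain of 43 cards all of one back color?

Treat the 7 back colors as pigeonholes.
In the worst case we take at most 42 of each back color, but all 40 blue-backed, all 8 green-backed, all 29 white-backed, all 21 red-backed, all 25 silver-backed, and all 18 gold-backed (fewer than 42), giving 40 + 8 + 29 + 21 + 25 + 18 + 42 = 183.
One more card then forces some back color to 43, so 183 + 1 = 184.

184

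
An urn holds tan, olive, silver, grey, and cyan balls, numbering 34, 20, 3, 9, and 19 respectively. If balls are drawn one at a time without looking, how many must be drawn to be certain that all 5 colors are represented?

The hardest color to obtain is silver: we could draw every other ball first — 85 − 3 = 82 balls — without a single silver one.
The next draw must be silver, so 82 + 1 = 83.

83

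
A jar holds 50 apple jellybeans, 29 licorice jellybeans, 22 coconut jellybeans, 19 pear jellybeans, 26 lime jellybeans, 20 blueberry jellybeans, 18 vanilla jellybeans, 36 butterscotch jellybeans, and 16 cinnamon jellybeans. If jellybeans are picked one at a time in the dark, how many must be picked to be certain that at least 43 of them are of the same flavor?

Treat the 9 flavors as pigeonholes.
In the worst case we take at most 42 of each flavor, but all 29 licorice, all 22 coconut, all 19 pear, all 26 lime, all 20 blueberry, all 18 vanilla, all 36 butterscotch, and all 16 cinnamon (fewer than 42), giving 42 + 29 + 22 + 19 + 26 + 20 + 18 + 36 + 16 = 228.
One more jellybean then forces some flavor to 43, so 228 + 1 = 229.

229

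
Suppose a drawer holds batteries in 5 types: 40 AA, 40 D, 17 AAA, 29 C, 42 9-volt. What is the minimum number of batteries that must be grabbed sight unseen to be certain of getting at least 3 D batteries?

131

The worst case draws every non-D battery first: 40 + 17 + 29 + 42 = 128.
The next 3 draws are then forced to be D, giving 128 + 3 = 131.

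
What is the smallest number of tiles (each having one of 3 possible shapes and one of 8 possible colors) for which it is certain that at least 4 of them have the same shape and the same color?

73

There are 3 × 8 = 24 (shape, color) combinations acting as pigeonholes.
With 24 × 3 = 72 tiles we could place exactly 3 in each, with no (shape, color) pair reaching 4.
One more forces some (shape, color) pair to hold 4, so 72 + 1 = 73.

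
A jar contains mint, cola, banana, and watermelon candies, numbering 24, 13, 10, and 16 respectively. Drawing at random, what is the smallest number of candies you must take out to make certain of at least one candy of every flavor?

The hardest flavor to obtain is banana: we could draw every other candy first — 63 − 10 = 53 candies — without a single banana one.
The next draw must be banana, so 53 + 1 = 54.

54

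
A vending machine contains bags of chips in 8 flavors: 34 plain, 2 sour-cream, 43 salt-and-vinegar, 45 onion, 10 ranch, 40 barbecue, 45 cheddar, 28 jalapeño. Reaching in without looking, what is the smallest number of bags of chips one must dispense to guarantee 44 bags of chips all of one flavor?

Treat the 8 flavors as pigeonholes.
In the worst case we take at most 43 of each flavor, but all 34 plain, all 2 sour-cream, all 10 ranch, all 40 barbecue, and all 28 jalapeño (fewer than 43), giving 34 + 2 + 43 + 43 + 10 + 40 + 43 + 28 = 243.
One more bag of chips then forces some flavor to 44, so 243 + 1 = 244.

244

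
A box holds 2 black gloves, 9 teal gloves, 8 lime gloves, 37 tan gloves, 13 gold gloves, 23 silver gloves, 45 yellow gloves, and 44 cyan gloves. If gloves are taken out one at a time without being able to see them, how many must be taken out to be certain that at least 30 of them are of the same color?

143

In the worst case we take at most 29 of each color, but all 2 black, all 9 teal, all 8 lime, all 13 gold, and all 23 silver (fewer than 29), giving 2 + 9 + 8 + 29 + 13 + 23 + 29 + 29 = 142.
One more glove then forces some color to 30, so 142 + 1 = 143.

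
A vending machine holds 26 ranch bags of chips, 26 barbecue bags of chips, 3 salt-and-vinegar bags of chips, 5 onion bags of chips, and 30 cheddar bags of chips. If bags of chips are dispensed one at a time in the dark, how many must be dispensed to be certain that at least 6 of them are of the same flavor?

In the worst case we take at most 5 of each flavor, but all 3 salt-and-vinegar (fewer than 5), giving 5 + 5 + 3 + 5 + 5 = 23.
One more bag of chips then forces some flavor to 6, so 23 + 1 = 24.

24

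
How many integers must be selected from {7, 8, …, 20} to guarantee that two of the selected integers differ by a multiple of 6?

Group the integers by remainder mod 6; there are 6 residue classes, each nonempty in this range.
Choosing one from each class (6 integers) avoids any shared remainder.
One more choice must repeat a class, so two differ by a multiple of 6. Hence 6 + 1 = 7.

7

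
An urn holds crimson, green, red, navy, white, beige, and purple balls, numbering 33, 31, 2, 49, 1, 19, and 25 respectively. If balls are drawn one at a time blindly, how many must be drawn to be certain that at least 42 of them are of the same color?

153

In the worst case we take at most 41 of each color, but all 33 crimson, all 31 green, all 2 red, all 1 white, all 19 beige, and all 25 purple (fewer than 41), giving 33 + 31 + 2 + 41 + 1 + 19 + 25 = 152.
One more ball then forces some color to 42, so 152 + 1 = 153.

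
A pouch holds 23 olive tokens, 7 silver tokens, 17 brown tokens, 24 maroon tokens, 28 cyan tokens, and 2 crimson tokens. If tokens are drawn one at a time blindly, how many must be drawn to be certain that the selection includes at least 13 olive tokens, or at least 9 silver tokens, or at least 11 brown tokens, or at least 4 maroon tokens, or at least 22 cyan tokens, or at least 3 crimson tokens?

Each of the 6 colors has its own threshold; avoid all of them simultaneously.
The worst case stops just short of every target: 12 olive, all 7 silver, 10 brown, 3 maroon, 21 cyan, 2 crimson — 12 + 7 + 10 + 3 + 21 + 2 = 55 tokens.
One more token must push some color to its target, so 55 + 1 = 56.

56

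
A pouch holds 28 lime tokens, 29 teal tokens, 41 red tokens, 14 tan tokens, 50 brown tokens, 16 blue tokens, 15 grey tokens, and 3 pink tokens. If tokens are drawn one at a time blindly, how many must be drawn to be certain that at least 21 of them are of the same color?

129

Treat the 8 colors as pigeonholes.
In the worst case we take at most 20 of each color, but all 14 tan, all 16 blue, all 15 grey, and all 3 pink (fewer than 20), giving 20 + 20 + 20 + 14 + 20 + 16 + 15 + 3 = 128.
One more token then forces some color to 21, so 128 + 1 = 129.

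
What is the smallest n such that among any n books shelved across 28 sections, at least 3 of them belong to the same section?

57

There are 28 sections acting as pigeonholes.
With 28 × 2 = 56 books we could place exactly 2 in each, with no class reaching 3.
One more forces some class to hold 3, so 56 + 1 = 57.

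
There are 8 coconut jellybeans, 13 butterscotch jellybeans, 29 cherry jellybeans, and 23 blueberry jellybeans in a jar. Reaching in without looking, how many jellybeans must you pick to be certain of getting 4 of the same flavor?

13

The worst case takes 3 jellybeans of each flavor without reaching 4 of any: 4 × 3 = 12.
The next jellybean must bring some flavor to 4, so 12 + 1 = 13.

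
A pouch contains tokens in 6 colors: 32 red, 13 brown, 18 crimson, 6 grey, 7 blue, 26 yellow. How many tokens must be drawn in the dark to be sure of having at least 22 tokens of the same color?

87

In the worst case we take at most 21 of each color, but all 13 brown, all 18 crimson, all 6 grey, and all 7 blue (fewer than 21), giving 21 + 13 + 18 + 6 + 7 + 21 = 86.
One more token then forces some color to 22, so 86 + 1 = 87.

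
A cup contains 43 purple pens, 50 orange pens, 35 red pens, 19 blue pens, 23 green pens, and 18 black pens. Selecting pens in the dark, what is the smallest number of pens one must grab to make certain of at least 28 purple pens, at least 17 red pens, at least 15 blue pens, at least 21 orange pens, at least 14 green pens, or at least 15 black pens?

The worst case stops just short of every target: 27 purple, 20 orange, 16 red, 14 blue, 13 green, 14 black — 27 + 20 + 16 + 14 + 13 + 14 = 104 pens.
One more pen must push some ink color to its target, so 104 + 1 = 105.

105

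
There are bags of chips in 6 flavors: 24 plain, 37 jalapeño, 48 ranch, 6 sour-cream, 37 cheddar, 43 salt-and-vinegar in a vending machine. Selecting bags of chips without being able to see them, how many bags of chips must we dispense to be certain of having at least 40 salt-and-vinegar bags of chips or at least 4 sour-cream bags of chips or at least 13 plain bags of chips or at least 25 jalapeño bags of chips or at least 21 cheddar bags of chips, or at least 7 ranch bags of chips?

Each of the 6 flavors has its own threshold; avoid all of them simultaneously.
The worst case stops just short of every target: 12 plain, 24 jalapeño, 6 ranch, 3 sour-cream, 20 cheddar, 39 salt-and-vinegar — 12 + 24 + 6 + 3 + 20 + 39 = 104 bags of chips.
One more bag of chips must push some flavor to its target, so 104 + 1 = 105.

105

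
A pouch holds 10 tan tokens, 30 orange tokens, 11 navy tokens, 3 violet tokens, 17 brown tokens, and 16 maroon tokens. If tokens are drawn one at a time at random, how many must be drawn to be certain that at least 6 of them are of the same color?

29

Treat the 6 colors as pigeonholes.
In the worst case we take at most 5 of each color, but all 3 violet (fewer than 5), giving 5 + 5 + 5 + 3 + 5 + 5 = 28.
One more token then forces some color to 6, so 28 + 1 = 29.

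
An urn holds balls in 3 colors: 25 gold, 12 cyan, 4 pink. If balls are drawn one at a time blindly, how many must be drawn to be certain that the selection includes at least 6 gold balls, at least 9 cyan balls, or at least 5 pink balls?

The worst case stops just short of every target: 5 gold, 8 cyan, 4 pink — 5 + 8 + 4 = 17 balls.
One more ball must push some color to its target, so 17 + 1 = 18.

18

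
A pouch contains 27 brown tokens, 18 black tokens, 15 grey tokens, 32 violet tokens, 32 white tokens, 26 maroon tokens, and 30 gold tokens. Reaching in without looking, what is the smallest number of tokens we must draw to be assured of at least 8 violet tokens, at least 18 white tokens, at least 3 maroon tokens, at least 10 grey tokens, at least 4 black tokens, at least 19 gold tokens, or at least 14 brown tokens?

Each of the 7 colors has its own threshold; avoid all of them simultaneously.
The worst case stops just short of every target: 13 brown, 3 black, 9 grey, 7 violet, 17 white, 2 maroon, 18 gold — 13 + 3 + 9 + 7 + 17 + 2 + 18 = 69 tokens.
One more token must push some color to its target, so 69 + 1 = 70.

70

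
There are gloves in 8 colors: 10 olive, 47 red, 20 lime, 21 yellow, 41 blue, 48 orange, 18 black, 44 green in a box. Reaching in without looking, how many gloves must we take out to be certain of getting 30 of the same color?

In the worst case we take at most 29 of each color, but all 10 olive, all 20 lime, all 21 yellow, and all 18 black (fewer than 29), giving 10 + 29 + 20 + 21 + 29 + 29 + 18 + 29 = 185.
One more glove then forces some color to 30, so 185 + 1 = 186.

186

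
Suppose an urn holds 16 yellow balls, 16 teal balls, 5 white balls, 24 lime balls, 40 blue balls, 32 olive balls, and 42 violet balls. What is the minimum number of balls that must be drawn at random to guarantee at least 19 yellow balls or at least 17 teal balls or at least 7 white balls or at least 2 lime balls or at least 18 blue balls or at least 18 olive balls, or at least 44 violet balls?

115

The worst case stops just short of every target: all 16 yellow, 16 teal, all 5 white, 1 lime, 17 blue, 17 olive, all 42 violet — 16 + 16 + 5 + 1 + 17 + 17 + 42 = 114 balls.
One more ball must push some color to its target, so 114 + 1 = 115.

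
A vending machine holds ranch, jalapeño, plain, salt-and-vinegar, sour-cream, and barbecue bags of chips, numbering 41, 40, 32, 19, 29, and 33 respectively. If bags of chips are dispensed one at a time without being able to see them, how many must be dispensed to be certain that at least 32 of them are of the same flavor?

In the worst case we take at most 31 of each flavor, but all 19 salt-and-vinegar and all 29 sour-cream (fewer than 31), giving 31 + 31 + 31 + 19 + 29 + 31 = 172.
One more bag of chips then forces some flavor to 32, so 172 + 1 = 173.

173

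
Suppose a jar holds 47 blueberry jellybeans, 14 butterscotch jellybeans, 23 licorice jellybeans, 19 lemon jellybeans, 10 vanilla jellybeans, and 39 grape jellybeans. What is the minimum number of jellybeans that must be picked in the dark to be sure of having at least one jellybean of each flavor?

143

The hardest flavor to obtain is vanilla: we could draw every other jellybean first — 152 − 10 = 142 jellybeans — without a single vanilla one.
The next draw must be vanilla, so 142 + 1 = 143.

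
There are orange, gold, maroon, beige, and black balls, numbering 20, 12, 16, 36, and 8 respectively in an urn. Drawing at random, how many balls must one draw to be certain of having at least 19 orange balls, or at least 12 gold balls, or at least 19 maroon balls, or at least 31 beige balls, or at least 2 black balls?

77

The worst case stops just short of every target: 18 orange, 11 gold, all 16 maroon, 30 beige, 1 black — 18 + 11 + 16 + 30 + 1 = 76 balls.
One more ball must push some color to its target, so 76 + 1 = 77.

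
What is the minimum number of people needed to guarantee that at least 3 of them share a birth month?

There are 12 months of the year acting as pigeonholes.
With 12 × 2 = 24 people we could place exactly 2 in each, with no class reaching 3.
One more forces some class to hold 3, so 24 + 1 = 25.

25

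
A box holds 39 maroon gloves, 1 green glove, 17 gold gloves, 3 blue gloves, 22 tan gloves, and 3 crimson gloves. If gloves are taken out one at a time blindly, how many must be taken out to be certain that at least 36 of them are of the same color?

Treat the 6 colors as pigeonholes.
In the worst case we take at most 35 of each color, but all 1 green, all 17 gold, all 3 blue, all 22 tan, and all 3 crimson (fewer than 35), giving 35 + 1 + 17 + 3 + 22 + 3 = 81.
One more glove then forces some color to 36, so 81 + 1 = 82.

82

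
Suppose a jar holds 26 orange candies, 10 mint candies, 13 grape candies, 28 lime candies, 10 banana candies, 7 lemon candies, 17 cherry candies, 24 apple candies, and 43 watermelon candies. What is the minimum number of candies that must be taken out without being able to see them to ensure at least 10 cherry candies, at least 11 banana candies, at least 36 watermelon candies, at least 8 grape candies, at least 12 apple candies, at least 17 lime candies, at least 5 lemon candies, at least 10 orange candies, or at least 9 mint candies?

Each of the 9 flavors has its own threshold; avoid all of them simultaneously.
The worst case stops just short of every target: 9 orange, 8 mint, 7 grape, 16 lime, 10 banana, 4 lemon, 9 cherry, 11 apple, 35 watermelon — 9 + 8 + 7 + 16 + 10 + 4 + 9 + 11 + 35 = 109 candies.
One more candy must push some flavor to its target, so 109 + 1 = 110.

110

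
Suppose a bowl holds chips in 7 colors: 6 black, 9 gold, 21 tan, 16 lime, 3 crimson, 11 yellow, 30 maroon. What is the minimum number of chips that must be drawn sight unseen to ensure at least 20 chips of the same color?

84

In the worst case we take at most 19 of each color, but all 6 black, all 9 gold, all 16 lime, all 3 crimson, and all 11 yellow (fewer than 19), giving 6 + 9 + 19 + 16 + 3 + 11 + 19 = 83.
One more chip then forces some color to 20, so 83 + 1 = 84.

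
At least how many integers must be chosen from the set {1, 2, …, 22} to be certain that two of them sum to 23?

12

Partition {1, …, 22} into 11 pairs: {1,22}, {2,21}, …, {11,12}.
Choosing 11 integers — say the integers 1 through 11 — takes one from each pair and avoids the property.
Choosing 12 forces two into the same pair by pigeonhole, and those sum to 23. So 12.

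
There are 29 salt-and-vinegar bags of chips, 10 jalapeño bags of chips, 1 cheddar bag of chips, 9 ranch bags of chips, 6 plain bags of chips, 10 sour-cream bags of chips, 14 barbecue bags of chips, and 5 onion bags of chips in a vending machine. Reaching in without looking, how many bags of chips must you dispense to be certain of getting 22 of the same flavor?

Treat the 8 flavors as pigeonholes.
In the worst case we take at most 21 of each flavor, but all 10 jalapeño, all 1 cheddar, all 9 ranch, all 6 plain, all 10 sour-cream, all 14 barbecue, and all 5 onion (fewer than 21), giving 21 + 10 + 1 + 9 + 6 + 10 + 14 + 5 = 76.
One more bag of chips then forces some flavor to 22, so 76 + 1 = 77.

77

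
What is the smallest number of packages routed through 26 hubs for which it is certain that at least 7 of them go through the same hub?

157

There are 26 hubs acting as pigeonholes.
With 26 × 6 = 156 packages we could place exactly 6 in each, with no class reaching 7.
One more forces some class to hold 7, so 156 + 1 = 157.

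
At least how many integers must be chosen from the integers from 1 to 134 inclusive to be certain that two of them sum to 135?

68

Partition {1, …, 134} into 67 pairs: {1,134}, {2,133}, …, {67,68}.
Choosing 67 integers — say the integers 1 through 67 — takes one from each pair and avoids the property.
Choosing 68 forces two into the same pair by pigeonhole, and those sum to 135. So 68.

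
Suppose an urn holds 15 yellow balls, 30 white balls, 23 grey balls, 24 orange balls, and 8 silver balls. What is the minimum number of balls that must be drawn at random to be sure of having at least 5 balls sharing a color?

21

The worst case takes 4 balls of each color without reaching 5 of any: 5 × 4 = 20.
The next ball must bring some color to 5, so 20 + 1 = 21.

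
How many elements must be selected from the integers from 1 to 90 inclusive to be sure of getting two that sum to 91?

46

Partition {1, …, 90} into 45 pairs: {1,90}, {2,89}, …, {45,46}.
Choosing 45 integers — say the integers 1 through 45 — takes one from each pair and avoids the property.
Choosing 46 forces two into the same pair by pigeonhole, and those sum to 91. So 46.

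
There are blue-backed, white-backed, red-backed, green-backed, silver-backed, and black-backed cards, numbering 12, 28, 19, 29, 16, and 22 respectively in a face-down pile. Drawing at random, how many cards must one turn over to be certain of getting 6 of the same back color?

31

The worst case takes 5 cards of each back color without reaching 6 of any: 6 × 5 = 30.
The next card must bring some back color to 6, so 30 + 1 = 31.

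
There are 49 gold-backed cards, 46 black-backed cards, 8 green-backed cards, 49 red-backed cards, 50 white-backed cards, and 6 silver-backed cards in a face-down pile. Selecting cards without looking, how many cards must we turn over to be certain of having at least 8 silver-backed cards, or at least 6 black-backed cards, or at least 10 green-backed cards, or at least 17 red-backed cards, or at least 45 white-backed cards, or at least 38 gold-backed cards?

The worst case stops just short of every target: 37 gold-backed, 5 black-backed, all 8 green-backed, 16 red-backed, 44 white-backed, all 6 silver-backed — 37 + 5 + 8 + 16 + 44 + 6 = 116 cards.
One more card must push some back color to its target, so 116 + 1 = 117.

117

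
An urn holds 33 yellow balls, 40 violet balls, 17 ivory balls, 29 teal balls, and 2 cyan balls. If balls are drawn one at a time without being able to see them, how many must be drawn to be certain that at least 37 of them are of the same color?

118

In the worst case we take at most 36 of each color, but all 33 yellow, all 17 ivory, all 29 teal, and all 2 cyan (fewer than 36), giving 33 + 36 + 17 + 29 + 2 = 117.
One more ball then forces some color to 37, so 117 + 1 = 118.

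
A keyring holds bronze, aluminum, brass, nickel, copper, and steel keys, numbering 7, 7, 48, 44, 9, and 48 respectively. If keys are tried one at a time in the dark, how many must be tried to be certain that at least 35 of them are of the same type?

In the worst case we take at most 34 of each type, but all 7 bronze, all 7 aluminum, and all 9 copper (fewer than 34), giving 7 + 7 + 34 + 34 + 9 + 34 = 125.
One more key then forces some type to 35, so 125 + 1 = 126.

126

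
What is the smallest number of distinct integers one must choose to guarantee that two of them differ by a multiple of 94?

Two integers differ by a multiple of 94 exactly when they share a remainder mod 94.
There are 94 residue classes mod 94, so 94 integers can all lie in distinct classes.
One more integer must repeat a residue, giving a difference divisible by 94. So n = 94 + 1 = 95.

95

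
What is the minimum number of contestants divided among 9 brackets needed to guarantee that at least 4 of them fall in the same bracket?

There are 9 brackets acting as pigeonholes.
With 9 × 3 = 27 contestants we could place exactly 3 in each, with no class reaching 4.
One more forces some class to hold 4, so 27 + 1 = 28.

28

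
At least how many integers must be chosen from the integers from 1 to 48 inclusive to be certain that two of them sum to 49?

Partition {1, …, 48} into 24 pairs: {1,48}, {2,47}, …, {24,25}.
Choosing 24 integers — say the integers 1 through 24 — takes one from each pair and avoids the property.
Choosing 25 forces two into the same pair by pigeonhole, and those sum to 49. So 25.

25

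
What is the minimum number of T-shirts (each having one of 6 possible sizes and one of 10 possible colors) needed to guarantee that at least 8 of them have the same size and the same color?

There are 6 × 10 = 60 (size, color) combinations acting as pigeonholes.
With 60 × 7 = 420 T-shirts we could place exactly 7 in each, with no (size, color) pair reaching 8.
One more forces some (size, color) pair to hold 8, so 420 + 1 = 421.

421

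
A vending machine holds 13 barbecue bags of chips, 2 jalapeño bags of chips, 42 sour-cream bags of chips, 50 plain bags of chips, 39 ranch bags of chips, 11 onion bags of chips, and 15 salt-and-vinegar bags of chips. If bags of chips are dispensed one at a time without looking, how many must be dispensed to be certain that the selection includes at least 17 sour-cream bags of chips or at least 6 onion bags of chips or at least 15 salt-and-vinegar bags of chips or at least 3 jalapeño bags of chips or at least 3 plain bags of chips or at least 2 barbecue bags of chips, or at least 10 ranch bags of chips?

The worst case stops just short of every target: 1 barbecue, 2 jalapeño, 16 sour-cream, 2 plain, 9 ranch, 5 onion, 14 salt-and-vinegar — 1 + 2 + 16 + 2 + 9 + 5 + 14 = 49 bags of chips.
One more bag of chips must push some flavor to its target, so 49 + 1 = 50.

50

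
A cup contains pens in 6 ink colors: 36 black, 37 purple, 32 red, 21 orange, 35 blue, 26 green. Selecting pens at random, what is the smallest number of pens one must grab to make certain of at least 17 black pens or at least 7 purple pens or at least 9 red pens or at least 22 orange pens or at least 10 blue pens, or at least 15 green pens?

The worst case stops just short of every target: 16 black, 6 purple, 8 red, 21 orange, 9 blue, 14 green — 16 + 6 + 8 + 21 + 9 + 14 = 74 pens.
One more pen must push some ink color to its target, so 74 + 1 = 75.

75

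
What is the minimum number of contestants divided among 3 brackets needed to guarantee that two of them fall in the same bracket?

There are 3 brackets acting as pigeonholes.
With 3 contestants we could place one in each, avoiding any repeat.
One more forces some class to hold 2, so 3 + 1 = 4.

4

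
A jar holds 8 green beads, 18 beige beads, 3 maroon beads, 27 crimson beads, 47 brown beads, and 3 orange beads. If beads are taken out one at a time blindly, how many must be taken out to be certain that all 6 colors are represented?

104

The hardest color to obtain is maroon: we could draw every other bead first — 106 − 3 = 103 beads — without a single maroon one.
The next draw must be maroon, so 103 + 1 = 104.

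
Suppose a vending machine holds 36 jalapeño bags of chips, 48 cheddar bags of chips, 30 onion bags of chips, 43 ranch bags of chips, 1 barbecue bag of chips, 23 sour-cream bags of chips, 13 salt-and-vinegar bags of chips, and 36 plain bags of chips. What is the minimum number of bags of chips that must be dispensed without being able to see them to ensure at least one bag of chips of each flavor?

The hardest flavor to obtain is barbecue: we could draw every other bag of chips first — 230 − 1 = 229 bags of chips — without a single barbecue one.
The next draw must be barbecue, so 229 + 1 = 230.

230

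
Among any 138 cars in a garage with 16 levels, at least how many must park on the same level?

If each of the 16 levels held at most 8, the total would be at most 16 × 8 = 128 < 138, a contradiction.
So at least one holds ⌈138/16⌉ = 9.

9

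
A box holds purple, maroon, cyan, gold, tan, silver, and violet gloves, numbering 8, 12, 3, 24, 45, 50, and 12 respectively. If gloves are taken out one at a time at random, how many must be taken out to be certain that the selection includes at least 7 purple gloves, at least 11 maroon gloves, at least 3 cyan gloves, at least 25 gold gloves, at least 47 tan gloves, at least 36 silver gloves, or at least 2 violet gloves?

Each of the 7 colors has its own threshold; avoid all of them simultaneously.
The worst case stops just short of every target: 6 purple, 10 maroon, 2 cyan, 24 gold, all 45 tan, 35 silver, 1 violet — 6 + 10 + 2 + 24 + 45 + 35 + 1 = 123 gloves.
One more glove must push some color to its target, so 123 + 1 = 124.

124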